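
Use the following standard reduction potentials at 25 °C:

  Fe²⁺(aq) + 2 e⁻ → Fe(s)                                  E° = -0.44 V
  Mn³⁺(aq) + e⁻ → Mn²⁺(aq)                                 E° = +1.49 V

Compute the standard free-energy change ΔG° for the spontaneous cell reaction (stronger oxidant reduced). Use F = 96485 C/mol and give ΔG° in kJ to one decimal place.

Mn³⁺/Mn²⁺ (E° = +1.49 V) is the cathode; Fe²⁺/Fe (E° = -0.44 V) is the anode, so E°cell = +1.93 V.
Balancing electrons gives n = 2 (lcm of 1 and 2).
ΔG° = −nFE° = −(2)(96485)(+1.93) = -372,432 J = -372.4 kJ.

-372.4 kJ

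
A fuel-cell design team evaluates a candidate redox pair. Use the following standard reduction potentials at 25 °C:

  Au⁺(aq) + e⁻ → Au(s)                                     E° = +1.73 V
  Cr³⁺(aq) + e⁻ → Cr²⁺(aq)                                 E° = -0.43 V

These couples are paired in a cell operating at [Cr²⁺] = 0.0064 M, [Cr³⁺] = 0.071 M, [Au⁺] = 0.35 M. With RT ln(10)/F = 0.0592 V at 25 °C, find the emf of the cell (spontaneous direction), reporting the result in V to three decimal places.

+2.071 V

Au⁺/Au is the cathode (higher E°), Cr³⁺/Cr²⁺ the anode: E°cell = +1.73 − (-0.43) = +2.16 V, n = 1.
Overall: Au⁺(aq) + Cr²⁺(aq) → Au(s) + Cr³⁺(aq)
Q = [Cr³⁺] / ([Au⁺]·[Cr²⁺]); log Q = 1.501.
E = E° − (0.0592/n) log Q = +2.16 − (0.0592/1)(1.501) = +2.071 V.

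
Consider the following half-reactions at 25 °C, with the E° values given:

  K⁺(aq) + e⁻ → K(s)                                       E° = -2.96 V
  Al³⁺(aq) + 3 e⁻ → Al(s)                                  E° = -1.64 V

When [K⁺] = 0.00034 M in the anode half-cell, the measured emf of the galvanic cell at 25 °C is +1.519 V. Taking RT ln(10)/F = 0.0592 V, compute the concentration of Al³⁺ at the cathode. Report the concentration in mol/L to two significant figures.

Al³⁺/Al is the cathode, K⁺/K the anode: E°cell = +1.32 V, n = 3.
Overall reaction: Al³⁺(aq) + 3 K(s) → Al(s) + 3 K⁺(aq); Q = [K⁺]^3/[Al³⁺]^1.
From E = E° − (0.0592/n) log Q: log Q = (E° − E)·n/0.0592 = (+1.32 − (+1.519))·3/0.0592 = -10.0845.
So 1·log[Al³⁺] = 3·log(0.00034) − log Q = -10.4056 − (-10.0845) = -0.3211; [Al³⁺] = 10^(-0.3211) ≈ 0.48 M.

0.48 M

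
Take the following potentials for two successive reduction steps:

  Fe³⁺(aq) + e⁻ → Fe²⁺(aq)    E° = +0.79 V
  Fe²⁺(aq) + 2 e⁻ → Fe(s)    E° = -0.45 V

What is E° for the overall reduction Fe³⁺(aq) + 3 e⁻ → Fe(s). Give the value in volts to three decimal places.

-0.037 V

Adding the free-energy changes (−nFE°) of the two steps gives −n₃FE°₃ = −n₁FE°₁ − n₂FE°₂.
E°₃ = (1×+0.79 + 2×-0.45) / 3 = (-0.110) / 3 = -0.037 V.
E° values themselves are not directly additive — weighting by electron count is essential.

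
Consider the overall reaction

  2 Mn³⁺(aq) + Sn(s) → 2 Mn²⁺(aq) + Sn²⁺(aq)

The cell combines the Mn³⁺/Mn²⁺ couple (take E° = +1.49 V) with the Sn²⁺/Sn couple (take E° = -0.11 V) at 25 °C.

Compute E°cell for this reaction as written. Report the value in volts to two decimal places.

+1.60 V

The Mn³⁺/Mn²⁺ couple has the higher reduction potential, so it is the cathode; Sn²⁺/Sn is oxidised at the anode.
E°cell = E°(cathode) − E°(anode) = (+1.49) − (-0.11) = +1.60 V.
Since E°cell > 0, the reaction is spontaneous under standard conditions.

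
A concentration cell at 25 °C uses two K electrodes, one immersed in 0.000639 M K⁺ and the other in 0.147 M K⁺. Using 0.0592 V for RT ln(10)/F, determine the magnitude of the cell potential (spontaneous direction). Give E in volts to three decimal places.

+0.140 V

For a concentration cell E°cell = 0. The 0.147 M side is the cathode (reduction is favoured where [K⁺] is higher).
With n = 1, E = −(0.0592/1) log([K⁺]ₐₙ/[K⁺]꜀ₐₜ) = −(0.0592/1) log(0.000639/0.147) = −(0.0592/1)(-2.362) = +0.140 V.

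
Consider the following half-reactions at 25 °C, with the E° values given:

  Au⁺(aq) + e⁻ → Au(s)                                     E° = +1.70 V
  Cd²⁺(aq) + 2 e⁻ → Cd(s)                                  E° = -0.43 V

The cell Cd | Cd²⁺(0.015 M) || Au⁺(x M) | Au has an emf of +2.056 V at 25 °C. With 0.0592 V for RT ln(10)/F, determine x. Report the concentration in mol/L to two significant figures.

Au⁺/Au is the cathode, Cd²⁺/Cd the anode: E°cell = +2.13 V, n = 2.
Overall reaction: 2 Au⁺(aq) + Cd(s) → 2 Au(s) + Cd²⁺(aq); Q = [Cd²⁺]^1/[Au⁺]^2.
From E = E° − (0.0592/n) log Q: log Q = (E° − E)·n/0.0592 = (+2.13 − (+2.056))·2/0.0592 = 2.5000.
So 2·log[Au⁺] = 1·log(0.015) − log Q = -1.8239 − (2.5000) = -4.3239; log[Au⁺] = -4.3239 / 2 = -2.1620; [Au⁺] = 10^(-2.1620) ≈ 0.0069 M.

0.0069 M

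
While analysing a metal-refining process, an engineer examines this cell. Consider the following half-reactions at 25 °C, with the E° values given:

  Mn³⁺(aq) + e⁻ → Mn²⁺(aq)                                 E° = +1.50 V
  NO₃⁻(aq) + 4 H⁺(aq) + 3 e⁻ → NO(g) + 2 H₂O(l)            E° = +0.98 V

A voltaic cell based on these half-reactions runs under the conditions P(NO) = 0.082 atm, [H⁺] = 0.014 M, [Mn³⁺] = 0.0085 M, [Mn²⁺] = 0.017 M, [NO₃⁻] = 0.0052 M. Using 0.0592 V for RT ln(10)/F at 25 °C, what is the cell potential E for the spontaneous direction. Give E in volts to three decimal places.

Mn³⁺/Mn²⁺ is the cathode (higher E°), NO₃⁻/NO the anode: E°cell = +1.50 − (+0.98) = +0.52 V, n = 3.
Overall: 3 Mn³⁺(aq) + NO(g) + 2 H₂O(l) → 3 Mn²⁺(aq) + NO₃⁻(aq) + 4 H⁺(aq)
Q = [Mn²⁺]^3·[NO₃⁻]·[H⁺]^4 / ([Mn³⁺]^3·P(NO)); log Q = -7.710.
E = E° − (0.0592/n) log Q = +0.52 − (0.0592/3)(-7.710) = +0.672 V.

+0.672 V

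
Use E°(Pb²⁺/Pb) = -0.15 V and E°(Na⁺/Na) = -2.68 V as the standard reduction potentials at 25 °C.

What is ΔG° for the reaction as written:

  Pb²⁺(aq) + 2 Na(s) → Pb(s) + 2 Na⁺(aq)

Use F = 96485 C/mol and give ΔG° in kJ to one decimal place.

-488.2 kJ

As written, Pb²⁺/Pb is reduced (cathode) and Na⁺/Na is oxidised (anode), so E°cell = (-0.15) − (-2.68) = +2.53 V.
Balancing electrons gives n = 2.
ΔG° = −nFE° = −(2)(96485)(+2.53) = -488,214 J = -488.2 kJ.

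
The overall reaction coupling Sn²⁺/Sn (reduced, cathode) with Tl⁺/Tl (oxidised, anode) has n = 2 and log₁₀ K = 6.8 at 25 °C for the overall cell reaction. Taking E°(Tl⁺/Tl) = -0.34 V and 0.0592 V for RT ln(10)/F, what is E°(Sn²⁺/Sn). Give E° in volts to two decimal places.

E°cell = (0.0592/n)·log K = (0.0592/2)(6.8) = +0.201 V.
Since Sn²⁺/Sn is the cathode and Tl⁺/Tl the anode, E°cell = E°(Sn²⁺/Sn) − E°(Tl⁺/Tl).
So E°(Sn²⁺/Sn) = E°cell + E°(Tl⁺/Tl) = +0.201 + (-0.34) = -0.14 V.

-0.14 V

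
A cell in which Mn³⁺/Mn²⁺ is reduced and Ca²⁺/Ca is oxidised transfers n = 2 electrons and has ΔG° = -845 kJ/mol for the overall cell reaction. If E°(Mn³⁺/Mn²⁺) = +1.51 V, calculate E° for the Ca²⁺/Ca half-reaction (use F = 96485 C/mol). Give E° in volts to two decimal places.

E°cell = −ΔG°/(nF) = −(-845×10³)/((2)(96485)) = +4.379 V.
Since Mn³⁺/Mn²⁺ is the cathode and Ca²⁺/Ca the anode, E°cell = E°(Mn³⁺/Mn²⁺) − E°(Ca²⁺/Ca).
So E°(Ca²⁺/Ca) = E°(Mn³⁺/Mn²⁺) − E°cell = (+1.51) − (+4.379) = -2.87 V.

-2.87 V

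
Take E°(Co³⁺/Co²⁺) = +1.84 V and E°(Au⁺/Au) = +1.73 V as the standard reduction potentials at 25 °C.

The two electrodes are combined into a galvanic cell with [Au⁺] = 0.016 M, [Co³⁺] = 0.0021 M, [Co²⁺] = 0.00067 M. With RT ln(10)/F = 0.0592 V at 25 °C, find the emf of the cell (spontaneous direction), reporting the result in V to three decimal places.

Co³⁺/Co²⁺ is the cathode (higher E°), Au⁺/Au the anode: E°cell = +1.84 − (+1.73) = +0.11 V, n = 1.
Overall: Co³⁺(aq) + Au(s) → Co²⁺(aq) + Au⁺(aq)
Q = [Co²⁺]·[Au⁺] / ([Co³⁺]); log Q = -2.292.
E = E° − (0.0592/n) log Q = +0.11 − (0.0592/1)(-2.292) = +0.246 V.

+0.246 V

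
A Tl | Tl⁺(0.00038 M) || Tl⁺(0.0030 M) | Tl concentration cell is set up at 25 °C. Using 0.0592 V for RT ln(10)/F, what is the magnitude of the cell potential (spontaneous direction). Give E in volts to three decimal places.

For a concentration cell E°cell = 0. The 0.0030 M side is the cathode (reduction is favoured where [Tl⁺] is higher).
With n = 1, E = −(0.0592/1) log([Tl⁺]ₐₙ/[Tl⁺]꜀ₐₜ) = −(0.0592/1) log(0.00038/0.003) = −(0.0592/1)(-0.897) = +0.053 V.

+0.053 V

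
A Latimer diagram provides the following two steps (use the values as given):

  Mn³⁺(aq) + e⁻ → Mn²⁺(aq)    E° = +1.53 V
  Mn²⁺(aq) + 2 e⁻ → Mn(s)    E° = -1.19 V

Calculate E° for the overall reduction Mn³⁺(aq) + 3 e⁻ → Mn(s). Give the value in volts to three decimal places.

-0.283 V

Since ΔG° = −nFE° is additive over sequential reductions, n₃E°₃ = n₁E°₁ + n₂E°₂.
E°₃ = (1×+1.53 + 2×-1.19) / 3 = (-0.850) / 3 = -0.283 V.
Simply averaging or adding the two E° values would be wrong; the electron-weighted sum is required.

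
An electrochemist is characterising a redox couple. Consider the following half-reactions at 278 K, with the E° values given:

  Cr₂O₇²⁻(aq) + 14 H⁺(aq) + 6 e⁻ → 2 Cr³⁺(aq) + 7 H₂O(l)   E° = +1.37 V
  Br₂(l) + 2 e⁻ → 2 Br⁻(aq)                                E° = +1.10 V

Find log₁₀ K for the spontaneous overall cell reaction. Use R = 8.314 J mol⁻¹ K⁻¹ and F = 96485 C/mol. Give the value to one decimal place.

29.4

Cathode: Cr₂O₇²⁻/Cr³⁺; anode: Br₂/Br⁻. E°cell = (+1.37) − (+1.10) = +0.27 V, with n = 6.
ΔG° = −nFE° = −RT ln K, so ln K = nFE°/(RT) = (6)(96485)(+0.27) / ((8.314)(278)) = 67.627.
log₁₀ K = 67.627 / ln 10 = 29.4.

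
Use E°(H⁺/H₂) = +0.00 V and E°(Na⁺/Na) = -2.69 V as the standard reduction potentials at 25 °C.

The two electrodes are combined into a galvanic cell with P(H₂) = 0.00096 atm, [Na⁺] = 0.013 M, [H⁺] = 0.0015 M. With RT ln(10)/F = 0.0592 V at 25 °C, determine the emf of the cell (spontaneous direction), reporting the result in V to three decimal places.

H⁺/H₂ is the cathode (higher E°), Na⁺/Na the anode: E°cell = +0.00 − (-2.69) = +2.69 V, n = 2.
Overall: 2 H⁺(aq) + 2 Na(s) → H₂(g) + 2 Na⁺(aq)
Q = P(H₂)·[Na⁺]^2 / ([H⁺]^2); log Q = -1.142.
E = E° − (0.0592/n) log Q = +2.69 − (0.0592/2)(-1.142) = +2.724 V.

+2.724 V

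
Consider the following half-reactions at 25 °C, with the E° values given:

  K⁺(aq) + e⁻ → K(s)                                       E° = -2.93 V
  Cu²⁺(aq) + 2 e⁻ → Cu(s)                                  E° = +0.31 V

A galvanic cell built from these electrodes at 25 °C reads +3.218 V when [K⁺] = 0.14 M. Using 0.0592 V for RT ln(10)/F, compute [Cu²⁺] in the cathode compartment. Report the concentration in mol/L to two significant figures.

0.0035 M

Cu²⁺/Cu is the cathode, K⁺/K the anode: E°cell = +3.24 V, n = 2.
Overall reaction: Cu²⁺(aq) + 2 K(s) → Cu(s) + 2 K⁺(aq); Q = [K⁺]^2/[Cu²⁺]^1.
From E = E° − (0.0592/n) log Q: log Q = (E° − E)·n/0.0592 = (+3.24 − (+3.218))·2/0.0592 = 0.7432.
So 1·log[Cu²⁺] = 2·log(0.14) − log Q = -1.7077 − (0.7432) = -2.4509; [Cu²⁺] = 10^(-2.4509) ≈ 0.0035 M.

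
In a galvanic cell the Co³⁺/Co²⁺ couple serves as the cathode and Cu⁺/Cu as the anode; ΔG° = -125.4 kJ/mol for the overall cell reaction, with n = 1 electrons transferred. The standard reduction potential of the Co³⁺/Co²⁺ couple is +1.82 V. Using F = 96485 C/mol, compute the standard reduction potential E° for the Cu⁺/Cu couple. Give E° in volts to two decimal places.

E°cell = −ΔG°/(nF) = −(-125.4×10³)/((1)(96485)) = +1.300 V.
Since Co³⁺/Co²⁺ is the cathode and Cu⁺/Cu the anode, E°cell = E°(Co³⁺/Co²⁺) − E°(Cu⁺/Cu).
So E°(Cu⁺/Cu) = E°(Co³⁺/Co²⁺) − E°cell = (+1.82) − (+1.300) = +0.52 V.

+0.52 V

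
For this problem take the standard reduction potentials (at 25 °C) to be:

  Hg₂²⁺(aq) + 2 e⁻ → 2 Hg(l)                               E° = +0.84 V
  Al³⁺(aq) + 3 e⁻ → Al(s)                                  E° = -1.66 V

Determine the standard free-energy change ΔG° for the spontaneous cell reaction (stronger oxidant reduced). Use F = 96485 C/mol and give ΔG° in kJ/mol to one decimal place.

Hg₂²⁺/Hg (E° = +0.84 V) is the cathode; Al³⁺/Al (E° = -1.66 V) is the anode, so E°cell = +2.50 V.
Balancing electrons gives n = 6 (lcm of 2 and 3).
ΔG° = −nFE° = −(6)(96485)(+2.50) = -1,447,275 J = -1447.3 kJ/mol.

-1447.3 kJ/mol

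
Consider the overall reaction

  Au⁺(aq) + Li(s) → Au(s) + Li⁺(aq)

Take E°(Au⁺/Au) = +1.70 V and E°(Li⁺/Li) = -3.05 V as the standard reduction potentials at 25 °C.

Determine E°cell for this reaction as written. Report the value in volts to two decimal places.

The Au⁺/Au couple has the higher reduction potential, so it is the cathode; Li⁺/Li is oxidised at the anode.
E°cell = E°(cathode) − E°(anode) = (+1.70) − (-3.05) = +4.75 V.
Since E°cell > 0, the reaction is spontaneous under standard conditions.

+4.75 V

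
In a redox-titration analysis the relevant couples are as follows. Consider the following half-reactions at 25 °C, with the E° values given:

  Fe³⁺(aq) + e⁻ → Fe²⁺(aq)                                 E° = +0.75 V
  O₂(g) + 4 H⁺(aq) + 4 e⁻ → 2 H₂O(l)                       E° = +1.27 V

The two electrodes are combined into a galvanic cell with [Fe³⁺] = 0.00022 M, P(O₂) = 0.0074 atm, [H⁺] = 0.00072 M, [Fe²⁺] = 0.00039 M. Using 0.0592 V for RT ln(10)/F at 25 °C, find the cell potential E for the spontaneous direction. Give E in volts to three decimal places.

+0.317 V

O₂/H₂O is the cathode (higher E°), Fe³⁺/Fe²⁺ the anode: E°cell = +1.27 − (+0.75) = +0.52 V, n = 4.
Overall: O₂(g) + 4 H⁺(aq) + 4 Fe²⁺(aq) → 2 H₂O(l) + 4 Fe³⁺(aq)
Q = [Fe³⁺]^4 / (P(O₂)·[H⁺]^4·[Fe²⁺]^4); log Q = 13.707.
E = E° − (0.0592/n) log Q = +0.52 − (0.0592/4)(13.707) = +0.317 V.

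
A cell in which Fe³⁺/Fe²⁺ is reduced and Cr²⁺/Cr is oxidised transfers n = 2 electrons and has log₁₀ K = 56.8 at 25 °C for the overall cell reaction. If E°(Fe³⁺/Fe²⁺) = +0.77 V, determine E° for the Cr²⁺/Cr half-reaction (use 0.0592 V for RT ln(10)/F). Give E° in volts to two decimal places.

E°cell = (0.0592/n)·log K = (0.0592/2)(56.8) = +1.681 V.
Since Fe³⁺/Fe²⁺ is the cathode and Cr²⁺/Cr the anode, E°cell = E°(Fe³⁺/Fe²⁺) − E°(Cr²⁺/Cr).
So E°(Cr²⁺/Cr) = E°(Fe³⁺/Fe²⁺) − E°cell = (+0.77) − (+1.681) = -0.91 V.

-0.91 V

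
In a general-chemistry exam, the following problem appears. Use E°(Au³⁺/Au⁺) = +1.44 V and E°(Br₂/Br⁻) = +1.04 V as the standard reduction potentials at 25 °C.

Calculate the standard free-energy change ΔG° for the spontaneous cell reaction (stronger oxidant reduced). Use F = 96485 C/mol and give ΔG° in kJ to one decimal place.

Au³⁺/Au⁺ (E° = +1.44 V) is the cathode; Br₂/Br⁻ (E° = +1.04 V) is the anode, so E°cell = +0.40 V.
Balancing electrons gives n = 2 (lcm of 2 and 2).
ΔG° = −nFE° = −(2)(96485)(+0.40) = -77,188 J = -77.2 kJ.

-77.2 kJ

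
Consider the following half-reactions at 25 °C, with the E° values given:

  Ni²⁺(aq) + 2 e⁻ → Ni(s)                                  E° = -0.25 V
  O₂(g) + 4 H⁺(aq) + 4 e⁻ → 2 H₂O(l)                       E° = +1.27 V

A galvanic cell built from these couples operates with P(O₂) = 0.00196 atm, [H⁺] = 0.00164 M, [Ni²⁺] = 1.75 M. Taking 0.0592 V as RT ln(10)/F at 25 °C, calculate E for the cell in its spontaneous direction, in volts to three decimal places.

+1.308 V

O₂/H₂O is the cathode (higher E°), Ni²⁺/Ni the anode: E°cell = +1.27 − (-0.25) = +1.52 V, n = 4.
Overall: O₂(g) + 4 H⁺(aq) + 2 Ni(s) → 2 H₂O(l) + 2 Ni²⁺(aq)
Q = [Ni²⁺]^2 / (P(O₂)·[H⁺]^4); log Q = 14.334.
E = E° − (0.0592/n) log Q = +1.52 − (0.0592/4)(14.334) = +1.308 V.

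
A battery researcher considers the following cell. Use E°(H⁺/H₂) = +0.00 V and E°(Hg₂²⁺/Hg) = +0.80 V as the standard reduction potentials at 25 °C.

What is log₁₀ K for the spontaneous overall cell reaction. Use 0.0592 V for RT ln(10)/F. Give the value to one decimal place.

27.0

Cathode: Hg₂²⁺/Hg; anode: H⁺/H₂. E°cell = +0.80 V, n = 2.
log K = nE°cell / 0.0592 = (2)(+0.80) / 0.0592 = 27.0.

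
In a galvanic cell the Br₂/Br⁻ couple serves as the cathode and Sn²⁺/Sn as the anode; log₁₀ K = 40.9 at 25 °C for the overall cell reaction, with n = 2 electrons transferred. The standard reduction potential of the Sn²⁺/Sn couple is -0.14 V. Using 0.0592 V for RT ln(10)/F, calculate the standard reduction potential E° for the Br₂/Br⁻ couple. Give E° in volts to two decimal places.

E°cell = (0.0592/n)·log K = (0.0592/2)(40.9) = +1.211 V.
Since Br₂/Br⁻ is the cathode and Sn²⁺/Sn the anode, E°cell = E°(Br₂/Br⁻) − E°(Sn²⁺/Sn).
So E°(Br₂/Br⁻) = E°cell + E°(Sn²⁺/Sn) = +1.211 + (-0.14) = +1.07 V.

+1.07 V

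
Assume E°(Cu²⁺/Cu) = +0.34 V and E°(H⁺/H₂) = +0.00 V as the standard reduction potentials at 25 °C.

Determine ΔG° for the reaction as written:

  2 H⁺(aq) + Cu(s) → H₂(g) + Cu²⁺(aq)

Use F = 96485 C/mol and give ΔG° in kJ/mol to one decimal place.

As written, H⁺/H₂ is reduced (cathode) and Cu²⁺/Cu is oxidised (anode), so E°cell = (+0.00) − (+0.34) = -0.34 V.
Balancing electrons gives n = 2.
ΔG° = −nFE° = −(2)(96485)(-0.34) = 65,610 J = +65.6 kJ/mol.

+65.6 kJ/mol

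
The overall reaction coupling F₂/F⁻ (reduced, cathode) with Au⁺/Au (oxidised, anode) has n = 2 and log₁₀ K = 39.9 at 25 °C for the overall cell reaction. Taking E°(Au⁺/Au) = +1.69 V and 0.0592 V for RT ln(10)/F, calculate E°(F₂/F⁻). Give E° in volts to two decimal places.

+2.87 V

E°cell = (0.0592/n)·log K = (0.0592/2)(39.9) = +1.181 V.
Since F₂/F⁻ is the cathode and Au⁺/Au the anode, E°cell = E°(F₂/F⁻) − E°(Au⁺/Au).
So E°(F₂/F⁻) = E°cell + E°(Au⁺/Au) = +1.181 + (+1.69) = +2.87 V.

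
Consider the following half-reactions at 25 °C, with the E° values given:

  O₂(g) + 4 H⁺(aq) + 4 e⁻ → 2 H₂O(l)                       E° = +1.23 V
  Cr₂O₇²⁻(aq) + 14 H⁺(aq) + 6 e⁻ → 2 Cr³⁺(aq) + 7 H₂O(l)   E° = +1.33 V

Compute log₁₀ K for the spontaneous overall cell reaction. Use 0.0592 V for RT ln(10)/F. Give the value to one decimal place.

20.3

Cathode: Cr₂O₇²⁻/Cr³⁺; anode: O₂/H₂O. E°cell = +0.10 V, n = 12.
log K = nE°cell / 0.0592 = (12)(+0.10) / 0.0592 = 20.3.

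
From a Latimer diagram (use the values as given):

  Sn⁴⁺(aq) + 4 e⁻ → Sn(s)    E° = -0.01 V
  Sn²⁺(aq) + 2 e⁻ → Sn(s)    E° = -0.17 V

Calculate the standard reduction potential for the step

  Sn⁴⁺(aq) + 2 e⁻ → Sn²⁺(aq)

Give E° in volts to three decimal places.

+0.150 V

Sequential free energies add, so n₃E°₃ = n₁E°₁ + n₂E°₂.
With n₃ = 4, and the known step contributing 2×(-0.17) V, the unknown satisfies 2·E° = 4×(-0.01) − 2×(-0.17) = +0.300.
E° = +0.300 / 2 = +0.150 V.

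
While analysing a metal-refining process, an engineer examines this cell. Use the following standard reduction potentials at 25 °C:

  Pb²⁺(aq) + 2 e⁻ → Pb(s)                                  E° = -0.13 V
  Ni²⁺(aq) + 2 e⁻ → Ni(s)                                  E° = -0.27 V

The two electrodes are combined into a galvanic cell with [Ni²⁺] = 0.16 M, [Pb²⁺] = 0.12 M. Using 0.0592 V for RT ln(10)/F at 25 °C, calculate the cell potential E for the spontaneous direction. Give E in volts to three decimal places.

+0.136 V

Pb²⁺/Pb is the cathode (higher E°), Ni²⁺/Ni the anode: E°cell = -0.13 − (-0.27) = +0.14 V, n = 2.
Overall: Pb²⁺(aq) + Ni(s) → Pb(s) + Ni²⁺(aq)
Q = [Ni²⁺] / ([Pb²⁺]); log Q = 0.125.
E = E° − (0.0592/n) log Q = +0.14 − (0.0592/2)(0.125) = +0.136 V.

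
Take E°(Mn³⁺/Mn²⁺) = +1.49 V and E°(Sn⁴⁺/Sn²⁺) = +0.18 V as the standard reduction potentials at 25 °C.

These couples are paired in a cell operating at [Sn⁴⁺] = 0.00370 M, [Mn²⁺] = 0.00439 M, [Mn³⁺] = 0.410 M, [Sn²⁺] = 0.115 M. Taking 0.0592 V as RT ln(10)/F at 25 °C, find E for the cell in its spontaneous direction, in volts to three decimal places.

Mn³⁺/Mn²⁺ is the cathode (higher E°), Sn⁴⁺/Sn²⁺ the anode: E°cell = +1.49 − (+0.18) = +1.31 V, n = 2.
Overall: 2 Mn³⁺(aq) + Sn²⁺(aq) → 2 Mn²⁺(aq) + Sn⁴⁺(aq)
Q = [Mn²⁺]^2·[Sn⁴⁺] / ([Mn³⁺]^2·[Sn²⁺]); log Q = -5.433.
E = E° − (0.0592/n) log Q = +1.31 − (0.0592/2)(-5.433) = +1.471 V.

+1.471 V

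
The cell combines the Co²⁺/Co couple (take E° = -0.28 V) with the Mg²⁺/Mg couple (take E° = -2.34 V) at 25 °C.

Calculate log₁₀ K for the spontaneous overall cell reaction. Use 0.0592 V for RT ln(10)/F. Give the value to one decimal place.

69.6

Cathode: Co²⁺/Co; anode: Mg²⁺/Mg. E°cell = +2.06 V, n = 2.
log K = nE°cell / 0.0592 = (2)(+2.06) / 0.0592 = 69.6.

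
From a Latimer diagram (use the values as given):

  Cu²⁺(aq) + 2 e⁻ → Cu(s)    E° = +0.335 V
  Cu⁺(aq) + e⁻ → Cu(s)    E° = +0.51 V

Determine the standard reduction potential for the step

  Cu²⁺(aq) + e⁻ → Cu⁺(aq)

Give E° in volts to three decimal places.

Sequential free energies add, so n₃E°₃ = n₁E°₁ + n₂E°₂.
With n₃ = 2, and the known step contributing 1×(+0.51) V, the unknown satisfies 1·E° = 2×(+0.335) − 1×(+0.51) = +0.160.
E° = +0.160 / 1 = +0.160 V.

+0.160 V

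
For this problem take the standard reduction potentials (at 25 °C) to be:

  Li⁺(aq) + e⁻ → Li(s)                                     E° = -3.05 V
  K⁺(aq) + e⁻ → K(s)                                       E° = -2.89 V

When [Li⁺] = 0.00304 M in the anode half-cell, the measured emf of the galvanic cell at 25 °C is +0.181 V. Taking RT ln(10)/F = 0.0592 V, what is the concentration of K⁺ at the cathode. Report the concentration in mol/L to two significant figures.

0.0069 M

K⁺/K is the cathode, Li⁺/Li the anode: E°cell = +0.16 V, n = 1.
Overall reaction: K⁺(aq) + Li(s) → K(s) + Li⁺(aq); Q = [Li⁺]^1/[K⁺]^1.
From E = E° − (0.0592/n) log Q: log Q = (E° − E)·n/0.0592 = (+0.16 − (+0.181))·1/0.0592 = -0.3547.
So 1·log[K⁺] = 1·log(0.00304) − log Q = -2.5171 − (-0.3547) = -2.1624; [K⁺] = 10^(-2.1624) ≈ 0.0069 M.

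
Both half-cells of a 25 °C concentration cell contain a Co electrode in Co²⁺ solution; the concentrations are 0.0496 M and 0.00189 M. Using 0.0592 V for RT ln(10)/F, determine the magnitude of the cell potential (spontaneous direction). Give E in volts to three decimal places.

+0.042 V

For a concentration cell E°cell = 0. The 0.0496 M side is the cathode (reduction is favoured where [Co²⁺] is higher).
With n = 2, E = −(0.0592/2) log([Co²⁺]ₐₙ/[Co²⁺]꜀ₐₜ) = −(0.0592/2) log(0.00189/0.0496) = −(0.0592/2)(-1.419) = +0.042 V.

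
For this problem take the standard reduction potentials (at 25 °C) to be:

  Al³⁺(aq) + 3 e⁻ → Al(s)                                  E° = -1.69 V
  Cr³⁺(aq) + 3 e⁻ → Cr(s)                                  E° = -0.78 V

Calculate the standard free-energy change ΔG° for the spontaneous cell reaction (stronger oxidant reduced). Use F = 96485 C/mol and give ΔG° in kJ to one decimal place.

Cr³⁺/Cr (E° = -0.78 V) is the cathode; Al³⁺/Al (E° = -1.69 V) is the anode, so E°cell = +0.91 V.
Balancing electrons gives n = 3 (lcm of 3 and 3).
ΔG° = −nFE° = −(3)(96485)(+0.91) = -263,404 J = -263.4 kJ.

-263.4 kJ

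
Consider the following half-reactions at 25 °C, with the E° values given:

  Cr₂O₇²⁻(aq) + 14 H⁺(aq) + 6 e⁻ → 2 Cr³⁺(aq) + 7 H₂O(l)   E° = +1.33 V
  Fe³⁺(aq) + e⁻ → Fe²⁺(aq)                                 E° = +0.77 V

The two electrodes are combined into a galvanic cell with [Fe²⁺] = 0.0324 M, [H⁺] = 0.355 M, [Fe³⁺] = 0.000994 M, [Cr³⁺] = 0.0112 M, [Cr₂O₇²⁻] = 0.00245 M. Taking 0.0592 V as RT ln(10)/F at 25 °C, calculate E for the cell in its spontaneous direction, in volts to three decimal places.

+0.600 V

Cr₂O₇²⁻/Cr³⁺ is the cathode (higher E°), Fe³⁺/Fe²⁺ the anode: E°cell = +1.33 − (+0.77) = +0.56 V, n = 6.
Overall: Cr₂O₇²⁻(aq) + 14 H⁺(aq) + 6 Fe²⁺(aq) → 2 Cr³⁺(aq) + 7 H₂O(l) + 6 Fe³⁺(aq)
Q = [Cr³⁺]^2·[Fe³⁺]^6 / ([Cr₂O₇²⁻]·[H⁺]^14·[Fe²⁺]^6); log Q = -4.073.
E = E° − (0.0592/n) log Q = +0.56 − (0.0592/6)(-4.073) = +0.600 V.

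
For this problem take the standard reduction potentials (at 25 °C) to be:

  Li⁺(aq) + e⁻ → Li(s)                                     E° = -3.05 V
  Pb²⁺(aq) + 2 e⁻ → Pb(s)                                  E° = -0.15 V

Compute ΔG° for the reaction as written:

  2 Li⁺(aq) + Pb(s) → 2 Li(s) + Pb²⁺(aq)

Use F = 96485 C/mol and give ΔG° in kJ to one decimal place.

+559.6 kJ

As written, Li⁺/Li is reduced (cathode) and Pb²⁺/Pb is oxidised (anode), so E°cell = (-3.05) − (-0.15) = -2.90 V.
Balancing electrons gives n = 2.
ΔG° = −nFE° = −(2)(96485)(-2.90) = 559,613 J = +559.6 kJ.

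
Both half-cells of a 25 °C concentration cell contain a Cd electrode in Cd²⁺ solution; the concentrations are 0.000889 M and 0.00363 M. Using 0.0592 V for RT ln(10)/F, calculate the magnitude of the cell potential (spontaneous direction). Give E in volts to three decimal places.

+0.018 V

For a concentration cell E°cell = 0. The 0.00363 M side is the cathode (reduction is favoured where [Cd²⁺] is higher).
With n = 2, E = −(0.0592/2) log([Cd²⁺]ₐₙ/[Cd²⁺]꜀ₐₜ) = −(0.0592/2) log(0.000889/0.00363) = −(0.0592/2)(-0.611) = +0.018 V.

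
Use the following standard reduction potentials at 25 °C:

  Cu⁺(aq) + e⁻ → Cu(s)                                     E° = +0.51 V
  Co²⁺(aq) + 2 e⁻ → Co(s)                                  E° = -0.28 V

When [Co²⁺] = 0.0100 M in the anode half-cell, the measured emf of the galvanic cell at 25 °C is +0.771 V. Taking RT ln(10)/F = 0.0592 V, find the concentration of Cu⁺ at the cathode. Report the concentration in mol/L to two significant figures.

Cu⁺/Cu is the cathode, Co²⁺/Co the anode: E°cell = +0.79 V, n = 2.
Overall reaction: 2 Cu⁺(aq) + Co(s) → 2 Cu(s) + Co²⁺(aq); Q = [Co²⁺]^1/[Cu⁺]^2.
From E = E° − (0.0592/n) log Q: log Q = (E° − E)·n/0.0592 = (+0.79 − (+0.771))·2/0.0592 = 0.6419.
So 2·log[Cu⁺] = 1·log(0.01) − log Q = -2.0000 − (0.6419) = -2.6419; log[Cu⁺] = -2.6419 / 2 = -1.3210; [Cu⁺] = 10^(-1.3210) ≈ 0.048 M.

0.048 M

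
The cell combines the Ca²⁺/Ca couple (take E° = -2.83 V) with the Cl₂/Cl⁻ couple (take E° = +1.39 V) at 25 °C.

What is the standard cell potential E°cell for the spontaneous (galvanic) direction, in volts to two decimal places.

The Cl₂/Cl⁻ couple has the higher reduction potential, so it is the cathode; Ca²⁺/Ca is oxidised at the anode.
E°cell = E°(cathode) − E°(anode) = (+1.39) − (-2.83) = +4.22 V.

+4.22 V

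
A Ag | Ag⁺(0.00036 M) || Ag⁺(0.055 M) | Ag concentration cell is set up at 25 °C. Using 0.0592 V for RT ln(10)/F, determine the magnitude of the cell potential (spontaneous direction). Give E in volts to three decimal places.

+0.129 V

For a concentration cell E°cell = 0. The 0.055 M side is the cathode (reduction is favoured where [Ag⁺] is higher).
With n = 1, E = −(0.0592/1) log([Ag⁺]ₐₙ/[Ag⁺]꜀ₐₜ) = −(0.0592/1) log(0.00036/0.055) = −(0.0592/1)(-2.184) = +0.129 V.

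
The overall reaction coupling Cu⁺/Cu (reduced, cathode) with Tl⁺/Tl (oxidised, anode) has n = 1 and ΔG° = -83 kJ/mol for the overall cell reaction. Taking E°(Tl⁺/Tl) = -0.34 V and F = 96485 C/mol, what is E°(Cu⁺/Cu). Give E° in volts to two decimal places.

+0.52 V

E°cell = −ΔG°/(nF) = −(-83×10³)/((1)(96485)) = +0.860 V.
Since Cu⁺/Cu is the cathode and Tl⁺/Tl the anode, E°cell = E°(Cu⁺/Cu) − E°(Tl⁺/Tl).
So E°(Cu⁺/Cu) = E°cell + E°(Tl⁺/Tl) = +0.860 + (-0.34) = +0.52 V.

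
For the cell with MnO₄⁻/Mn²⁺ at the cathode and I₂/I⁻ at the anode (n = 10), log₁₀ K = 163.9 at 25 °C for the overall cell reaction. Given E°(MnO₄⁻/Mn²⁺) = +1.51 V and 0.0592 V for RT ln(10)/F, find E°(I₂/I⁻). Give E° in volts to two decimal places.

+0.54 V

E°cell = (0.0592/n)·log K = (0.0592/10)(163.9) = +0.970 V.
Since MnO₄⁻/Mn²⁺ is the cathode and I₂/I⁻ the anode, E°cell = E°(MnO₄⁻/Mn²⁺) − E°(I₂/I⁻).
So E°(I₂/I⁻) = E°(MnO₄⁻/Mn²⁺) − E°cell = (+1.51) − (+0.970) = +0.54 V.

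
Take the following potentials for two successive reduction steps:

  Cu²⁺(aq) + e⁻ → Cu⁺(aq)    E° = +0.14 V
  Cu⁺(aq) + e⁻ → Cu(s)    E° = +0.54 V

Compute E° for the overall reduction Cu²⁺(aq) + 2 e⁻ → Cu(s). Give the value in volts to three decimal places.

Adding the free-energy changes (−nFE°) of the two steps gives −n₃FE°₃ = −n₁FE°₁ − n₂FE°₂.
E°₃ = (1×+0.14 + 1×+0.54) / 2 = (+0.680) / 2 = +0.340 V.

+0.340 V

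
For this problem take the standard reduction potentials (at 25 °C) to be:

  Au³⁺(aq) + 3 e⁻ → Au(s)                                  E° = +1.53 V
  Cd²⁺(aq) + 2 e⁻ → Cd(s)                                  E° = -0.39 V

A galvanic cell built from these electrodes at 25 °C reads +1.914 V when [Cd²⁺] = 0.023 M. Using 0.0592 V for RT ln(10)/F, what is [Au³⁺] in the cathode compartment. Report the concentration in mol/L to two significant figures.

Au³⁺/Au is the cathode, Cd²⁺/Cd the anode: E°cell = +1.92 V, n = 6.
Overall reaction: 2 Au³⁺(aq) + 3 Cd(s) → 2 Au(s) + 3 Cd²⁺(aq); Q = [Cd²⁺]^3/[Au³⁺]^2.
From E = E° − (0.0592/n) log Q: log Q = (E° − E)·n/0.0592 = (+1.92 − (+1.914))·6/0.0592 = 0.6081.
So 2·log[Au³⁺] = 3·log(0.023) − log Q = -4.9148 − (0.6081) = -5.5229; log[Au³⁺] = -5.5229 / 2 = -2.7614; [Au³⁺] = 10^(-2.7614) ≈ 0.0017 M.

0.0017 M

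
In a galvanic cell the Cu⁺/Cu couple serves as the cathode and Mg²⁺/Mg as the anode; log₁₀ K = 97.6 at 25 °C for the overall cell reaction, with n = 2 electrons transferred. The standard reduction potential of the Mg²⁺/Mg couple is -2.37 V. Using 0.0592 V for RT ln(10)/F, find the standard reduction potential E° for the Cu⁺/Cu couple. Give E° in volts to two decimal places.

+0.52 V

E°cell = (0.0592/n)·log K = (0.0592/2)(97.6) = +2.889 V.
Since Cu⁺/Cu is the cathode and Mg²⁺/Mg the anode, E°cell = E°(Cu⁺/Cu) − E°(Mg²⁺/Mg).
So E°(Cu⁺/Cu) = E°cell + E°(Mg²⁺/Mg) = +2.889 + (-2.37) = +0.52 V.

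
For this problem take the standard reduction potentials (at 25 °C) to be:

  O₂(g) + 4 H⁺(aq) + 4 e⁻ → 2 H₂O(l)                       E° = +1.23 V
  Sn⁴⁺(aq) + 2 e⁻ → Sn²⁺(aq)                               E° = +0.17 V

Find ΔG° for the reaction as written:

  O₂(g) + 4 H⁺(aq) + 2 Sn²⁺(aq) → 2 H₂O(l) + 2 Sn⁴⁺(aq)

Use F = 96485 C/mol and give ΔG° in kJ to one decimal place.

As written, O₂/H₂O is reduced (cathode) and Sn⁴⁺/Sn²⁺ is oxidised (anode), so E°cell = (+1.23) − (+0.17) = +1.06 V.
Balancing electrons gives n = 4.
ΔG° = −nFE° = −(4)(96485)(+1.06) = -409,096 J = -409.1 kJ.

-409.1 kJ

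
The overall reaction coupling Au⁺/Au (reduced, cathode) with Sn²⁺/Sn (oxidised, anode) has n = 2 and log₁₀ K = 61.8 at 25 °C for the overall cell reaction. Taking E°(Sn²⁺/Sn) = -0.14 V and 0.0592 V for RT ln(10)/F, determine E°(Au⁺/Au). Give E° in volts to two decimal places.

+1.69 V

E°cell = (0.0592/n)·log K = (0.0592/2)(61.8) = +1.829 V.
Since Au⁺/Au is the cathode and Sn²⁺/Sn the anode, E°cell = E°(Au⁺/Au) − E°(Sn²⁺/Sn).
So E°(Au⁺/Au) = E°cell + E°(Sn²⁺/Sn) = +1.829 + (-0.14) = +1.69 V.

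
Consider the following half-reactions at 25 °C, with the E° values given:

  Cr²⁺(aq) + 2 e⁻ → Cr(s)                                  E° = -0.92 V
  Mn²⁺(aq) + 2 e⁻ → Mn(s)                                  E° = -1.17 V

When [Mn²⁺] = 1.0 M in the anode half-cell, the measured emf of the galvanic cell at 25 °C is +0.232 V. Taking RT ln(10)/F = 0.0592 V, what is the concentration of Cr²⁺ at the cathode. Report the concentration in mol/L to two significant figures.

0.25 M

Cr²⁺/Cr is the cathode, Mn²⁺/Mn the anode: E°cell = +0.25 V, n = 2.
Overall reaction: Cr²⁺(aq) + Mn(s) → Cr(s) + Mn²⁺(aq); Q = [Mn²⁺]^1/[Cr²⁺]^1.
From E = E° − (0.0592/n) log Q: log Q = (E° − E)·n/0.0592 = (+0.25 − (+0.232))·2/0.0592 = 0.6081.
So 1·log[Cr²⁺] = 1·log(1) − log Q = 0.0000 − (0.6081) = -0.6081; [Cr²⁺] = 10^(-0.6081) ≈ 0.25 M.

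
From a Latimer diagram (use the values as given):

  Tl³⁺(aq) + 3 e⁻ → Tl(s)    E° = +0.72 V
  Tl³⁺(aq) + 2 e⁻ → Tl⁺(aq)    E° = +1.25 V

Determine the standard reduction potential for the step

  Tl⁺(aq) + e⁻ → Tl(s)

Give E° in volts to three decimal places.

-0.340 V

Sequential free energies add, so n₃E°₃ = n₁E°₁ + n₂E°₂.
With n₃ = 3, and the known step contributing 2×(+1.25) V, the unknown satisfies 1·E° = 3×(+0.72) − 2×(+1.25) = -0.340.
E° = -0.340 / 1 = -0.340 V.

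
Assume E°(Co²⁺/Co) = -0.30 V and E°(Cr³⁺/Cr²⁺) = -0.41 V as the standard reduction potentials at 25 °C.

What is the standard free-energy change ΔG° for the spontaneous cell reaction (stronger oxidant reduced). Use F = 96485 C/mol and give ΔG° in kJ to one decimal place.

Co²⁺/Co (E° = -0.30 V) is the cathode; Cr³⁺/Cr²⁺ (E° = -0.41 V) is the anode, so E°cell = +0.11 V.
Balancing electrons gives n = 2 (lcm of 2 and 1).
ΔG° = −nFE° = −(2)(96485)(+0.11) = -21,227 J = -21.2 kJ.

-21.2 kJ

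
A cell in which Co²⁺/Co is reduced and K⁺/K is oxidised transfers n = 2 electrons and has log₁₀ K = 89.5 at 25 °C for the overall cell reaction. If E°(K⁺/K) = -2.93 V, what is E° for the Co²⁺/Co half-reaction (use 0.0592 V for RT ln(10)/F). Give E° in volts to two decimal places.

E°cell = (0.0592/n)·log K = (0.0592/2)(89.5) = +2.649 V.
Since Co²⁺/Co is the cathode and K⁺/K the anode, E°cell = E°(Co²⁺/Co) − E°(K⁺/K).
So E°(Co²⁺/Co) = E°cell + E°(K⁺/K) = +2.649 + (-2.93) = -0.28 V.

-0.28 V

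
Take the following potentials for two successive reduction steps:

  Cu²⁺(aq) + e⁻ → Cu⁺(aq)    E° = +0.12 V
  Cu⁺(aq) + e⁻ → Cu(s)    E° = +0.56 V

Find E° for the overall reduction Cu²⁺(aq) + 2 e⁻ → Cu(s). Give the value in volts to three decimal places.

Since ΔG° = −nFE° is additive over sequential reductions, n₃E°₃ = n₁E°₁ + n₂E°₂.
E°₃ = (1×+0.12 + 1×+0.56) / 2 = (+0.680) / 2 = +0.340 V.

+0.340 V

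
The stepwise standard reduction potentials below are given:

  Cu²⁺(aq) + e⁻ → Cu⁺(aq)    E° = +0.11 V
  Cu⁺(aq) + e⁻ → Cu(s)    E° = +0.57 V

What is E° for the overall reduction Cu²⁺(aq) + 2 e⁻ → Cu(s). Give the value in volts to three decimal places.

+0.340 V

Standard free energies of sequential steps add: ΔG°₃ = ΔG°₁ + ΔG°₂, so n₃E°₃ = n₁E°₁ + n₂E°₂.
E°₃ = (1×+0.11 + 1×+0.57) / 2 = (+0.680) / 2 = +0.340 V.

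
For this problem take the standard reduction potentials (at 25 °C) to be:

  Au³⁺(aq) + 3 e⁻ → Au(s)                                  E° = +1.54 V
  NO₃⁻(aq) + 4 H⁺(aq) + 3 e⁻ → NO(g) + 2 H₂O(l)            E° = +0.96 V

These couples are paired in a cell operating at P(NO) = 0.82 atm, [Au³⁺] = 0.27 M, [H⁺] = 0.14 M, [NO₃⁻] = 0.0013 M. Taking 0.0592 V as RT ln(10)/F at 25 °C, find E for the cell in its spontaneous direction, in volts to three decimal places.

+0.691 V

Au³⁺/Au is the cathode (higher E°), NO₃⁻/NO the anode: E°cell = +1.54 − (+0.96) = +0.58 V, n = 3.
Overall: Au³⁺(aq) + NO(g) + 2 H₂O(l) → Au(s) + NO₃⁻(aq) + 4 H⁺(aq)
Q = [NO₃⁻]·[H⁺]^4 / ([Au³⁺]·P(NO)); log Q = -5.647.
E = E° − (0.0592/n) log Q = +0.58 − (0.0592/3)(-5.647) = +0.691 V.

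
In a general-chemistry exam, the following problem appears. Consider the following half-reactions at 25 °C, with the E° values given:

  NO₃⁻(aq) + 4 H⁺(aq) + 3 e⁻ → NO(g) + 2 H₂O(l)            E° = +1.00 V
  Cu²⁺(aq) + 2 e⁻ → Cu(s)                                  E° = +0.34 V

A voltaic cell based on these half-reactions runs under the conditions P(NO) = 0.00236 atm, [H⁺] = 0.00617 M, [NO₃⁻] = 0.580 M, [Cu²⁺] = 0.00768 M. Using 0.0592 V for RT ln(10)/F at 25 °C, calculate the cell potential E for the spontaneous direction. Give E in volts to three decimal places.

+0.595 V

NO₃⁻/NO is the cathode (higher E°), Cu²⁺/Cu the anode: E°cell = +1.00 − (+0.34) = +0.66 V, n = 6.
Overall: 2 NO₃⁻(aq) + 8 H⁺(aq) + 3 Cu(s) → 2 NO(g) + 4 H₂O(l) + 3 Cu²⁺(aq)
Q = P(NO)^2·[Cu²⁺]^3 / ([NO₃⁻]^2·[H⁺]^8); log Q = 6.553.
E = E° − (0.0592/n) log Q = +0.66 − (0.0592/6)(6.553) = +0.595 V.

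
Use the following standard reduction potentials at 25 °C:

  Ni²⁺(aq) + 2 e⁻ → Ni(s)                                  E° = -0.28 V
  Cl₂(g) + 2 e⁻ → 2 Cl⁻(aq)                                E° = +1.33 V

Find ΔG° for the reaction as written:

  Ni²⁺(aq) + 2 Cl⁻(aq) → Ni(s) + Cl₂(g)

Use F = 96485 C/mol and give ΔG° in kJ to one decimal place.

+310.7 kJ

As written, Ni²⁺/Ni is reduced (cathode) and Cl₂/Cl⁻ is oxidised (anode), so E°cell = (-0.28) − (+1.33) = -1.61 V.
Balancing electrons gives n = 2.
ΔG° = −nFE° = −(2)(96485)(-1.61) = 310,682 J = +310.7 kJ.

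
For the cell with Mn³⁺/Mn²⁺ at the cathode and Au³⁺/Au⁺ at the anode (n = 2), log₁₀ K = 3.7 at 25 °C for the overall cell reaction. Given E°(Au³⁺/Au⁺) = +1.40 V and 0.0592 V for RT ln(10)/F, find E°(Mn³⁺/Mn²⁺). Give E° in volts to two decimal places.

+1.51 V

E°cell = (0.0592/n)·log K = (0.0592/2)(3.7) = +0.110 V.
Since Mn³⁺/Mn²⁺ is the cathode and Au³⁺/Au⁺ the anode, E°cell = E°(Mn³⁺/Mn²⁺) − E°(Au³⁺/Au⁺).
So E°(Mn³⁺/Mn²⁺) = E°cell + E°(Au³⁺/Au⁺) = +0.110 + (+1.40) = +1.51 V.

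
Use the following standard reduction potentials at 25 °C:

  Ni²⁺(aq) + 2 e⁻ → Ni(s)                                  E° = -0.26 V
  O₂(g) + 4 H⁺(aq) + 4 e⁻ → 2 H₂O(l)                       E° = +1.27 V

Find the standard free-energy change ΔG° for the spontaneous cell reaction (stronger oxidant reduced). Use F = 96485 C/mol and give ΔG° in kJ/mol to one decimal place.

-590.5 kJ/mol

O₂/H₂O (E° = +1.27 V) is the cathode; Ni²⁺/Ni (E° = -0.26 V) is the anode, so E°cell = +1.53 V.
Balancing electrons gives n = 4 (lcm of 4 and 2).
ΔG° = −nFE° = −(4)(96485)(+1.53) = -590,488 J = -590.5 kJ/mol.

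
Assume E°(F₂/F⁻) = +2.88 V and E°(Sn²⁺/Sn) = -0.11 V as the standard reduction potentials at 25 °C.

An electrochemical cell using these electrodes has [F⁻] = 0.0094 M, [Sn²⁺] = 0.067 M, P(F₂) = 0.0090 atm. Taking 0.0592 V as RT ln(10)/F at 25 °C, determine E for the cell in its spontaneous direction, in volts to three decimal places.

+3.084 V

F₂/F⁻ is the cathode (higher E°), Sn²⁺/Sn the anode: E°cell = +2.88 − (-0.11) = +2.99 V, n = 2.
Overall: F₂(g) + Sn(s) → 2 F⁻(aq) + Sn²⁺(aq)
Q = [F⁻]^2·[Sn²⁺] / (P(F₂)); log Q = -3.182.
E = E° − (0.0592/n) log Q = +2.99 − (0.0592/2)(-3.182) = +3.084 V.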